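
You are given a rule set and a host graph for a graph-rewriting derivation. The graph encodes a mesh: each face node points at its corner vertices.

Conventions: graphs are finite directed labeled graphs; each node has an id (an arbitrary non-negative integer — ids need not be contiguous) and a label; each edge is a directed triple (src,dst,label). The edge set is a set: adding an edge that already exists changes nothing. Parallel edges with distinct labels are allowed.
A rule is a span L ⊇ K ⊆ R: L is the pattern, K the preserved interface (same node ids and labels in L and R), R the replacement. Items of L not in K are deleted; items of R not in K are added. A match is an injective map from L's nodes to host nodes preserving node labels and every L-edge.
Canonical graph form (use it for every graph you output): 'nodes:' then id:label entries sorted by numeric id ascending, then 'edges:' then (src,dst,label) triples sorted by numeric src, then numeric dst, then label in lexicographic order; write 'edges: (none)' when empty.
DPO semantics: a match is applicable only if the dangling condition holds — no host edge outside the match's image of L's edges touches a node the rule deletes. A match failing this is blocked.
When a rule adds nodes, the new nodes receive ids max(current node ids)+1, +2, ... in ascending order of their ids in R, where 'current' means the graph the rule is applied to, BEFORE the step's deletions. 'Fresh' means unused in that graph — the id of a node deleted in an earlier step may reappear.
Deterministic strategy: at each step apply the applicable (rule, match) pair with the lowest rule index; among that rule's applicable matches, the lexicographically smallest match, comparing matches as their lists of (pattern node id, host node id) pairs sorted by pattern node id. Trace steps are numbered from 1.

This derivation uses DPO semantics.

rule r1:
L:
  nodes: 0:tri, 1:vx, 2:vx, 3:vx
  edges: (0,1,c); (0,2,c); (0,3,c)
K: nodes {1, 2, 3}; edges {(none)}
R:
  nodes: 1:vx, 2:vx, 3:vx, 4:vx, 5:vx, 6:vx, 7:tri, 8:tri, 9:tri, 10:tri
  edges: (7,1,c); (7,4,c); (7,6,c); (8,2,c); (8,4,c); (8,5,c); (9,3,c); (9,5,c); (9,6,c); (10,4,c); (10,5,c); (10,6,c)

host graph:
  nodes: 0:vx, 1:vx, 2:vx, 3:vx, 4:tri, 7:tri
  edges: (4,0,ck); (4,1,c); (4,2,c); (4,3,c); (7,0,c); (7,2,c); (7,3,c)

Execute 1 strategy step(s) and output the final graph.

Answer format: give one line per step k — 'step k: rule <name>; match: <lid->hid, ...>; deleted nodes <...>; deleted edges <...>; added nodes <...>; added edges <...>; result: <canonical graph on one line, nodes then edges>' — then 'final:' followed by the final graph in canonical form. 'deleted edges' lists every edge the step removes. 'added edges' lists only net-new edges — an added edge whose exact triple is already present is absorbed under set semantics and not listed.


step 1: rule r1; match: 0->7, 1->0, 2->2, 3->3; deleted nodes 7; deleted edges (7,0,c); (7,2,c); (7,3,c); added nodes 8, 9, 10, 11, 12, 13, 14; added edges (11,0,c); (11,8,c); (11,10,c); (12,2,c); (12,8,c); (12,9,c); (13,3,c); (13,9,c); (13,10,c); (14,8,c); (14,9,c); (14,10,c); result: nodes: 0:vx, 1:vx, 2:vx, 3:vx, 4:tri, 8:vx, 9:vx, 10:vx, 11:tri, 12:tri, 13:tri, 14:tri edges: (4,0,ck); (4,1,c); (4,2,c); (4,3,c); (11,0,c); (11,8,c); (11,10,c); (12,2,c); (12,8,c); (12,9,c); (13,3,c); (13,9,c); (13,10,c); (14,8,c); (14,9,c); (14,10,c)
final:
nodes: 0:vx, 1:vx, 2:vx, 3:vx, 4:tri, 8:vx, 9:vx, 10:vx, 11:tri, 12:tri, 13:tri, 14:tri
edges: (4,0,ck); (4,1,c); (4,2,c); (4,3,c); (11,0,c); (11,8,c); (11,10,c); (12,2,c); (12,8,c); (12,9,c); (13,3,c); (13,9,c); (13,10,c); (14,8,c); (14,9,c); (14,10,c)


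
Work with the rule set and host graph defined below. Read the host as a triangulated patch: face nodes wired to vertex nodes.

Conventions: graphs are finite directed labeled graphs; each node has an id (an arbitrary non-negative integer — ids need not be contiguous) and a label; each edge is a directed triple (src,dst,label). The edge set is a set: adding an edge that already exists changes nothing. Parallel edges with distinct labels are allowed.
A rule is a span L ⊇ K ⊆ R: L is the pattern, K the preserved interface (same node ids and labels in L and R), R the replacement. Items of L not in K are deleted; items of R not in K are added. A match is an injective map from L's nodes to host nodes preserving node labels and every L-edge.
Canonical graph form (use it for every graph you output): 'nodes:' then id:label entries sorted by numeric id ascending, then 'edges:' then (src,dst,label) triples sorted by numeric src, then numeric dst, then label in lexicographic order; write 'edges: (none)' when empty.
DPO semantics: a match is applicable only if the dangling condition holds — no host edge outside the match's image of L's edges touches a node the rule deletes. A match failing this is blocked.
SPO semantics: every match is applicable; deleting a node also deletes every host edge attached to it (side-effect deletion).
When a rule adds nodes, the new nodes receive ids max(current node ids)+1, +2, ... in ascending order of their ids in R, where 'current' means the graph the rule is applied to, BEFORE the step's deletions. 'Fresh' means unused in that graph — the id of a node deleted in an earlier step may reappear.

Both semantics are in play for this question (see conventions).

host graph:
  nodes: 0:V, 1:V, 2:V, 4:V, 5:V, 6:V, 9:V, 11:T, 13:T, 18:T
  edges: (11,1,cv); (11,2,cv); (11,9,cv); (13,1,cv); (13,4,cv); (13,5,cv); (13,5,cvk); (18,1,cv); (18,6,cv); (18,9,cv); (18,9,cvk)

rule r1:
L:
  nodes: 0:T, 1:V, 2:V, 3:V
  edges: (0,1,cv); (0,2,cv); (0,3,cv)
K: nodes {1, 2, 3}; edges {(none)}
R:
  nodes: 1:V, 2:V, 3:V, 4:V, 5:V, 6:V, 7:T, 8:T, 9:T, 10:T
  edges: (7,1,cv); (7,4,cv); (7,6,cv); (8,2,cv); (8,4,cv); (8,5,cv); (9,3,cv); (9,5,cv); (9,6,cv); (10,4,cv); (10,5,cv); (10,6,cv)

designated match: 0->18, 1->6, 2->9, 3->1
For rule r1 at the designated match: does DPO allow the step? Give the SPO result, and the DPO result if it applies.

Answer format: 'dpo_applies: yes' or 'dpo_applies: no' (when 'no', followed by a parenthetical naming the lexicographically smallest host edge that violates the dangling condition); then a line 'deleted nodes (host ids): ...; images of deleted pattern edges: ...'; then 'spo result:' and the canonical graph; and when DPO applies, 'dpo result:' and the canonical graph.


dpo_applies: no
(the rule deletes node 18, which keeps host edge (18,9,cvk) outside the match image — the dangling condition fails, DPO blocks; SPO proceeds and side-deletes such edges)
deleted nodes (host ids): 18; images of deleted pattern edges: (18,1,cv); (18,6,cv); (18,9,cv)
spo result:
nodes: 0:V, 1:V, 2:V, 4:V, 5:V, 6:V, 9:V, 11:T, 13:T, 19:V, 20:V, 21:V, 22:T, 23:T, 24:T, 25:T
edges: (11,1,cv); (11,2,cv); (11,9,cv); (13,1,cv); (13,4,cv); (13,5,cv); (13,5,cvk); (22,6,cv); (22,19,cv); (22,21,cv); (23,9,cv); (23,19,cv); (23,20,cv); (24,1,cv); (24,20,cv); (24,21,cv); (25,19,cv); (25,20,cv); (25,21,cv)


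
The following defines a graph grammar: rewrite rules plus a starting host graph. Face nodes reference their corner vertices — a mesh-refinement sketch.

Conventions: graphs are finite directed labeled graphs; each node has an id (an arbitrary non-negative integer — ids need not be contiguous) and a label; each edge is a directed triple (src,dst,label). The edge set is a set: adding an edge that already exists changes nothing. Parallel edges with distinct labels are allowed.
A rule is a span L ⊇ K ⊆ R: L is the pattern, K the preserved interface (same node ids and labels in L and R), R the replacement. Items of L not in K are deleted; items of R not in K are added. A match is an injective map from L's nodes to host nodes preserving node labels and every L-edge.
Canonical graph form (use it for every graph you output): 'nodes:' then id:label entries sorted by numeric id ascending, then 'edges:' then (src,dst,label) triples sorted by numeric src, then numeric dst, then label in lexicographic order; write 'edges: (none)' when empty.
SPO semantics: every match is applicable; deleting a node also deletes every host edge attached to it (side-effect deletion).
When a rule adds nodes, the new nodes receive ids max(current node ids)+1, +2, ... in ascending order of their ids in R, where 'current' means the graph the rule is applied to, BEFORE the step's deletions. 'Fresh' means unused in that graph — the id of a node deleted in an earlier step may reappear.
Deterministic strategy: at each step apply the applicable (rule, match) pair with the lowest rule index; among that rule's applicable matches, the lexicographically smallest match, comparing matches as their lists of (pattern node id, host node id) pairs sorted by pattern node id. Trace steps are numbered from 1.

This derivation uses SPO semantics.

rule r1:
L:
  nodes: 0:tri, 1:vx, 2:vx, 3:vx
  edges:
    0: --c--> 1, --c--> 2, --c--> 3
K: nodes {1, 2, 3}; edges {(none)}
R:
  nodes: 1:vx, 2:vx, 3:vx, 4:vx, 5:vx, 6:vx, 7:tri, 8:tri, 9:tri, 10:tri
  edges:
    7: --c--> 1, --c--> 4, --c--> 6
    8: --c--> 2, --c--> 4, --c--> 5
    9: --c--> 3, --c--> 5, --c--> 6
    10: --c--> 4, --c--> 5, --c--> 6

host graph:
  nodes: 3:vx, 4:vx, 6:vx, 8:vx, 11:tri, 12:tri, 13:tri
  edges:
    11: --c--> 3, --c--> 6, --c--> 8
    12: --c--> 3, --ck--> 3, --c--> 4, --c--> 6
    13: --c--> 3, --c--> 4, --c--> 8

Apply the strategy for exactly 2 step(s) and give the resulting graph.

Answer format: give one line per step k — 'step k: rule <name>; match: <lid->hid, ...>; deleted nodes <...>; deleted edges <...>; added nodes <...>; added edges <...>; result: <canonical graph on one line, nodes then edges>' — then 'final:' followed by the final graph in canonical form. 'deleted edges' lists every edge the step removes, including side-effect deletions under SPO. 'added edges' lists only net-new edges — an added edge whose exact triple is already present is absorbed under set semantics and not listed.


step 1: rule r1; match: 0->11, 1->3, 2->6, 3->8; deleted nodes 11; deleted edges (11,3,c); (11,6,c); (11,8,c); added nodes 14, 15, 16, 17, 18, 19, 20; added edges (17,3,c); (17,14,c); (17,16,c); (18,6,c); (18,14,c); (18,15,c); (19,8,c); (19,15,c); (19,16,c); (20,14,c); (20,15,c); (20,16,c); result: nodes: 3:vx, 4:vx, 6:vx, 8:vx, 12:tri, 13:tri, 14:vx, 15:vx, 16:vx, 17:tri, 18:tri, 19:tri, 20:tri edges: (12,3,c); (12,3,ck); (12,4,c); (12,6,c); (13,3,c); (13,4,c); (13,8,c); (17,3,c); (17,14,c); (17,16,c); (18,6,c); (18,14,c); (18,15,c); (19,8,c); (19,15,c); (19,16,c); (20,14,c); (20,15,c); (20,16,c)
step 2: rule r1; match: 0->12, 1->3, 2->4, 3->6; deleted nodes 12; deleted edges (12,3,c); (12,3,ck); (12,4,c); (12,6,c); added nodes 21, 22, 23, 24, 25, 26, 27; added edges (24,3,c); (24,21,c); (24,23,c); (25,4,c); (25,21,c); (25,22,c); (26,6,c); (26,22,c); (26,23,c); (27,21,c); (27,22,c); (27,23,c); result: nodes: 3:vx, 4:vx, 6:vx, 8:vx, 13:tri, 14:vx, 15:vx, 16:vx, 17:tri, 18:tri, 19:tri, 20:tri, 21:vx, 22:vx, 23:vx, 24:tri, 25:tri, 26:tri, 27:tri edges: (13,3,c); (13,4,c); (13,8,c); (17,3,c); (17,14,c); (17,16,c); (18,6,c); (18,14,c); (18,15,c); (19,8,c); (19,15,c); (19,16,c); (20,14,c); (20,15,c); (20,16,c); (24,3,c); (24,21,c); (24,23,c); (25,4,c); (25,21,c); (25,22,c); (26,6,c); (26,22,c); (26,23,c); (27,21,c); (27,22,c); (27,23,c)
final:
nodes: 3:vx, 4:vx, 6:vx, 8:vx, 13:tri, 14:vx, 15:vx, 16:vx, 17:tri, 18:tri, 19:tri, 20:tri, 21:vx, 22:vx, 23:vx, 24:tri, 25:tri, 26:tri, 27:tri
edges: (13,3,c); (13,4,c); (13,8,c); (17,3,c); (17,14,c); (17,16,c); (18,6,c); (18,14,c); (18,15,c); (19,8,c); (19,15,c); (19,16,c); (20,14,c); (20,15,c); (20,16,c); (24,3,c); (24,21,c); (24,23,c); (25,4,c); (25,21,c); (25,22,c); (26,6,c); (26,22,c); (26,23,c); (27,21,c); (27,22,c); (27,23,c)


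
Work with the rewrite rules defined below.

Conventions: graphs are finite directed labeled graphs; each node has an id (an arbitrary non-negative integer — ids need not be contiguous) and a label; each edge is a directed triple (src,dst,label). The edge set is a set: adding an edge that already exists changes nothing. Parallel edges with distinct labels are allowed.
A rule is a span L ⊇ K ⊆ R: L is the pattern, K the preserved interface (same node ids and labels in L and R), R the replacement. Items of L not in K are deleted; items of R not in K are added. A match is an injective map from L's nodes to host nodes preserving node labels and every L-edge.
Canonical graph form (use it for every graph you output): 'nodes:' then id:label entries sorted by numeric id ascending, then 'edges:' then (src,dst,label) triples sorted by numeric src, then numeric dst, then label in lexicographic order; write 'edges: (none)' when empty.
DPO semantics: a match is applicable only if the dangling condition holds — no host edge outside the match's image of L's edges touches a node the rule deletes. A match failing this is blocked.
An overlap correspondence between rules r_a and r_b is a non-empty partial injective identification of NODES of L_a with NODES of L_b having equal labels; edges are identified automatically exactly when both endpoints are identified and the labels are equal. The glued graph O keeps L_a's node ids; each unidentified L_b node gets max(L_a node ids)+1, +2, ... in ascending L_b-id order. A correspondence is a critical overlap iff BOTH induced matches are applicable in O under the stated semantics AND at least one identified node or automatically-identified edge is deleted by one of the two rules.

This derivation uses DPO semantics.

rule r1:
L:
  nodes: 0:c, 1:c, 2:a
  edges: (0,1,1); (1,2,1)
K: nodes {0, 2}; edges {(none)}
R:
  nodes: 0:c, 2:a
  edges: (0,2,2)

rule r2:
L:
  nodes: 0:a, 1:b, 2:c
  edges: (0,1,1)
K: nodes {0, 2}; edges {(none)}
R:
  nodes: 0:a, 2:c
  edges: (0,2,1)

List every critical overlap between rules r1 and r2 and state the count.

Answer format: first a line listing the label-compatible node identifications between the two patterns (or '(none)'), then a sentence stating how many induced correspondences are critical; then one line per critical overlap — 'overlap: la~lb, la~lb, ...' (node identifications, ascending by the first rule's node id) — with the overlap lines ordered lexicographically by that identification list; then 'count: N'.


label-compatible node identifications between L(r1) and L(r2): 0~2, 1~2, 2~0
2 of the induced correspondences are critical overlaps of r1 and r2.
overlap: 1~2
overlap: 1~2, 2~0
count: 2


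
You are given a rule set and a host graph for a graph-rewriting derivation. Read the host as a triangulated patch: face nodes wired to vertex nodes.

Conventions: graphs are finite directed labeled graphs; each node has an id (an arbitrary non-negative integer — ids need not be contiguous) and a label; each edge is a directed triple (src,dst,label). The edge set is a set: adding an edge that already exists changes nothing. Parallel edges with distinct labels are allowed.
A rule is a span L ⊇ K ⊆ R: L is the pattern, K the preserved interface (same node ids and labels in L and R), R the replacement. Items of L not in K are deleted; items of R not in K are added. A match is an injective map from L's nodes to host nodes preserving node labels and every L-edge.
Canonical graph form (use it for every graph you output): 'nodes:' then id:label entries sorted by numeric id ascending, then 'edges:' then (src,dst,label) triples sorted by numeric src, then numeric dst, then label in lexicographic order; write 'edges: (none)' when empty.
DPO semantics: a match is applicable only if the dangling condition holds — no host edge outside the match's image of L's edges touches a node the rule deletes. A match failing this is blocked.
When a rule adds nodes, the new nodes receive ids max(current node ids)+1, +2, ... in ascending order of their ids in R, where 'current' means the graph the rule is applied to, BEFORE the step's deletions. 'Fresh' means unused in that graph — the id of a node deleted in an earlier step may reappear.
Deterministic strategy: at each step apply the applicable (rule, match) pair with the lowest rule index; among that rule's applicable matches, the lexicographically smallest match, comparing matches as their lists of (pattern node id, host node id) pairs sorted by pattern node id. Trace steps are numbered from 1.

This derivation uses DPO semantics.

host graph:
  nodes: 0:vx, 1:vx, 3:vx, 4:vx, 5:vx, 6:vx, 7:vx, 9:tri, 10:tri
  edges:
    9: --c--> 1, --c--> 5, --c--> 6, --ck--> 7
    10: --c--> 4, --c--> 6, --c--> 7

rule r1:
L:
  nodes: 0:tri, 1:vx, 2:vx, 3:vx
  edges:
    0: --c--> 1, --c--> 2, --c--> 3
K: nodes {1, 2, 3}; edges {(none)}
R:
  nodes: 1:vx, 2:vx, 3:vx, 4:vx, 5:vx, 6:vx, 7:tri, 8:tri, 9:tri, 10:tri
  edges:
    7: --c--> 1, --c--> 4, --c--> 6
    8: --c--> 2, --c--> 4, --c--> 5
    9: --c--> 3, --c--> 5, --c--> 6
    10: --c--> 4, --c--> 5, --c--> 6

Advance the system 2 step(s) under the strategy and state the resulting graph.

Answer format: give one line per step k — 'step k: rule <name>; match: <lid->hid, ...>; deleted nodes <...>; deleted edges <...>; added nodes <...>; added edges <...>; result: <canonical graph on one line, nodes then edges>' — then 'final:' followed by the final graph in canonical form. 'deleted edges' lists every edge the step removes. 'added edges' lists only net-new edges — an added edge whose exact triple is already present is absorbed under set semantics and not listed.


step 1: rule r1; match: 0->10, 1->4, 2->6, 3->7; deleted nodes 10; deleted edges (10,4,c); (10,6,c); (10,7,c); added nodes 11, 12, 13, 14, 15, 16, 17; added edges (14,4,c); (14,11,c); (14,13,c); (15,6,c); (15,11,c); (15,12,c); (16,7,c); (16,12,c); (16,13,c); (17,11,c); (17,12,c); (17,13,c); result: nodes: 0:vx, 1:vx, 3:vx, 4:vx, 5:vx, 6:vx, 7:vx, 9:tri, 11:vx, 12:vx, 13:vx, 14:tri, 15:tri, 16:tri, 17:tri edges: (9,1,c); (9,5,c); (9,6,c); (9,7,ck); (14,4,c); (14,11,c); (14,13,c); (15,6,c); (15,11,c); (15,12,c); (16,7,c); (16,12,c); (16,13,c); (17,11,c); (17,12,c); (17,13,c)
step 2: rule r1; match: 0->14, 1->4, 2->11, 3->13; deleted nodes 14; deleted edges (14,4,c); (14,11,c); (14,13,c); added nodes 18, 19, 20, 21, 22, 23, 24; added edges (21,4,c); (21,18,c); (21,20,c); (22,11,c); (22,18,c); (22,19,c); (23,13,c); (23,19,c); (23,20,c); (24,18,c); (24,19,c); (24,20,c); result: nodes: 0:vx, 1:vx, 3:vx, 4:vx, 5:vx, 6:vx, 7:vx, 9:tri, 11:vx, 12:vx, 13:vx, 15:tri, 16:tri, 17:tri, 18:vx, 19:vx, 20:vx, 21:tri, 22:tri, 23:tri, 24:tri edges: (9,1,c); (9,5,c); (9,6,c); (9,7,ck); (15,6,c); (15,11,c); (15,12,c); (16,7,c); (16,12,c); (16,13,c); (17,11,c); (17,12,c); (17,13,c); (21,4,c); (21,18,c); (21,20,c); (22,11,c); (22,18,c); (22,19,c); (23,13,c); (23,19,c); (23,20,c); (24,18,c); (24,19,c); (24,20,c)
final:
nodes: 0:vx, 1:vx, 3:vx, 4:vx, 5:vx, 6:vx, 7:vx, 9:tri, 11:vx, 12:vx, 13:vx, 15:tri, 16:tri, 17:tri, 18:vx, 19:vx, 20:vx, 21:tri, 22:tri, 23:tri, 24:tri
edges: (9,1,c); (9,5,c); (9,6,c); (9,7,ck); (15,6,c); (15,11,c); (15,12,c); (16,7,c); (16,12,c); (16,13,c); (17,11,c); (17,12,c); (17,13,c); (21,4,c); (21,18,c); (21,20,c); (22,11,c); (22,18,c); (22,19,c); (23,13,c); (23,19,c); (23,20,c); (24,18,c); (24,19,c); (24,20,c)


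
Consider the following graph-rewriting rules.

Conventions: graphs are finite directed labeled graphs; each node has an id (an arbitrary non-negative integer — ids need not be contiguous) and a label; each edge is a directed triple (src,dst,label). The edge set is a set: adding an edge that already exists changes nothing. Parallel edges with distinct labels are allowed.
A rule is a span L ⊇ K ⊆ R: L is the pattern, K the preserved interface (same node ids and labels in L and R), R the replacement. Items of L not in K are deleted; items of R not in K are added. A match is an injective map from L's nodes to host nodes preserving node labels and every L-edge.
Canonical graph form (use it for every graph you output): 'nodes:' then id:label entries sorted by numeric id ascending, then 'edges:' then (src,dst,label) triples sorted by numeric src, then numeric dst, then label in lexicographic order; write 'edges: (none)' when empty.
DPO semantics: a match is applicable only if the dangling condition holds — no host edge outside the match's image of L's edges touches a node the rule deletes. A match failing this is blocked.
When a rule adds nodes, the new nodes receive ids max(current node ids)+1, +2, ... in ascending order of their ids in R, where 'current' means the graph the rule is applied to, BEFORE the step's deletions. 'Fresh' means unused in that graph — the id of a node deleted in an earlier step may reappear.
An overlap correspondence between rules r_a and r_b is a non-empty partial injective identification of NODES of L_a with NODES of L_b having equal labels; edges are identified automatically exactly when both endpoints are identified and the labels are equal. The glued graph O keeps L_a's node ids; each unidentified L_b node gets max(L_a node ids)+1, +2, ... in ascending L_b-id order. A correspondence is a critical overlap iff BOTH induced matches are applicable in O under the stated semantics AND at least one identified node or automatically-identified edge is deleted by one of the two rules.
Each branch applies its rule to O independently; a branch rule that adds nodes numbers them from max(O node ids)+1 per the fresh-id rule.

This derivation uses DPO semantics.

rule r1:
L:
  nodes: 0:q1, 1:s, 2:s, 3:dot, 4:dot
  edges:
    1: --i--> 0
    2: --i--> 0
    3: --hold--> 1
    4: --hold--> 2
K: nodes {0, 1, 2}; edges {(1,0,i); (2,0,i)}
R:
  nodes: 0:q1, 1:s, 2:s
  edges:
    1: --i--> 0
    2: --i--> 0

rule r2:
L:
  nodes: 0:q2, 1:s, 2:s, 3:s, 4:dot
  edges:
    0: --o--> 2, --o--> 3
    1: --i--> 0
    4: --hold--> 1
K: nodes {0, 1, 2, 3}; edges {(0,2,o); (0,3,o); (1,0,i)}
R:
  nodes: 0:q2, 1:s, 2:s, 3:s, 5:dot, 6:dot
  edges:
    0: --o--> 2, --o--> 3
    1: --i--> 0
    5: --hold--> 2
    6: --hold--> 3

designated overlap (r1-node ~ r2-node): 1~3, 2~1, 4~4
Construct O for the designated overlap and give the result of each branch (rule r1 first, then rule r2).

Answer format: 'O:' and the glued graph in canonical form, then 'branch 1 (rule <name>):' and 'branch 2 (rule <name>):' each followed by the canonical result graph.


O:
nodes: 0:q1, 1:s, 2:s, 3:dot, 4:dot, 5:q2, 6:s
edges: (1,0,i); (2,0,i); (2,5,i); (3,1,hold); (4,2,hold); (5,1,o); (5,6,o)
branch 1 (rule r1):
nodes: 0:q1, 1:s, 2:s, 5:q2, 6:s
edges: (1,0,i); (2,0,i); (2,5,i); (5,1,o); (5,6,o)
branch 2 (rule r2):
nodes: 0:q1, 1:s, 2:s, 3:dot, 5:q2, 6:s, 7:dot, 8:dot
edges: (1,0,i); (2,0,i); (2,5,i); (3,1,hold); (5,1,o); (5,6,o); (7,6,hold); (8,1,hold)


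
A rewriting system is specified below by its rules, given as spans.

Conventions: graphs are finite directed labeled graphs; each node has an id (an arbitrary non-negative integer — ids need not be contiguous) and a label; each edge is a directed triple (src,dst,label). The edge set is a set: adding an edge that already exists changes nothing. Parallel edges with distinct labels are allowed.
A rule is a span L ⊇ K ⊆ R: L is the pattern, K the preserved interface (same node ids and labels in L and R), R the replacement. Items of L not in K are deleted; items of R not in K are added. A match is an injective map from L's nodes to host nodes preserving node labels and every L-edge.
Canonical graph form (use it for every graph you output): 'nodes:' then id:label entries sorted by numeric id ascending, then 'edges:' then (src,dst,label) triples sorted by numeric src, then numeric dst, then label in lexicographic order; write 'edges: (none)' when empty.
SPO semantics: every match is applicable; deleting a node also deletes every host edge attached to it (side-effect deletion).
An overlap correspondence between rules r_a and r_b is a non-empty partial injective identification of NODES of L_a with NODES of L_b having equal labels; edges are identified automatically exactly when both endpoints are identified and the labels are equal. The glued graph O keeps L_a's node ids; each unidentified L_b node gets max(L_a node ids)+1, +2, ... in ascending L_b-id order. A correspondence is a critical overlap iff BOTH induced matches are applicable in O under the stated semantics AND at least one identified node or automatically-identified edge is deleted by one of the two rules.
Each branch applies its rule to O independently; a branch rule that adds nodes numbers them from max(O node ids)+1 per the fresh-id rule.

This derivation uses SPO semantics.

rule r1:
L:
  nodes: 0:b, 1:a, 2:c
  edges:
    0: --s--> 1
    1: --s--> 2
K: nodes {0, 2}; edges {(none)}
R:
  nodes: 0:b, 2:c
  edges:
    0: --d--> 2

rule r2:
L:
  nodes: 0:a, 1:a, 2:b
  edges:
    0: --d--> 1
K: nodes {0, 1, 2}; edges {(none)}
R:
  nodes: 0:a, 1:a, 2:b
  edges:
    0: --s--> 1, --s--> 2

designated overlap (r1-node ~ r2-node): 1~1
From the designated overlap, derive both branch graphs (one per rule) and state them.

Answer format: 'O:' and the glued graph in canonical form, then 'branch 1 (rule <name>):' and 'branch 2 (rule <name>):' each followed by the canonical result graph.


O:
nodes: 0:b, 1:a, 2:c, 3:a, 4:b
edges: (0,1,s); (1,2,s); (3,1,d)
branch 1 (rule r1):
nodes: 0:b, 2:c, 3:a, 4:b
edges: (0,2,d)
branch 2 (rule r2):
nodes: 0:b, 1:a, 2:c, 3:a, 4:b
edges: (0,1,s); (1,2,s); (3,1,s); (3,4,s)


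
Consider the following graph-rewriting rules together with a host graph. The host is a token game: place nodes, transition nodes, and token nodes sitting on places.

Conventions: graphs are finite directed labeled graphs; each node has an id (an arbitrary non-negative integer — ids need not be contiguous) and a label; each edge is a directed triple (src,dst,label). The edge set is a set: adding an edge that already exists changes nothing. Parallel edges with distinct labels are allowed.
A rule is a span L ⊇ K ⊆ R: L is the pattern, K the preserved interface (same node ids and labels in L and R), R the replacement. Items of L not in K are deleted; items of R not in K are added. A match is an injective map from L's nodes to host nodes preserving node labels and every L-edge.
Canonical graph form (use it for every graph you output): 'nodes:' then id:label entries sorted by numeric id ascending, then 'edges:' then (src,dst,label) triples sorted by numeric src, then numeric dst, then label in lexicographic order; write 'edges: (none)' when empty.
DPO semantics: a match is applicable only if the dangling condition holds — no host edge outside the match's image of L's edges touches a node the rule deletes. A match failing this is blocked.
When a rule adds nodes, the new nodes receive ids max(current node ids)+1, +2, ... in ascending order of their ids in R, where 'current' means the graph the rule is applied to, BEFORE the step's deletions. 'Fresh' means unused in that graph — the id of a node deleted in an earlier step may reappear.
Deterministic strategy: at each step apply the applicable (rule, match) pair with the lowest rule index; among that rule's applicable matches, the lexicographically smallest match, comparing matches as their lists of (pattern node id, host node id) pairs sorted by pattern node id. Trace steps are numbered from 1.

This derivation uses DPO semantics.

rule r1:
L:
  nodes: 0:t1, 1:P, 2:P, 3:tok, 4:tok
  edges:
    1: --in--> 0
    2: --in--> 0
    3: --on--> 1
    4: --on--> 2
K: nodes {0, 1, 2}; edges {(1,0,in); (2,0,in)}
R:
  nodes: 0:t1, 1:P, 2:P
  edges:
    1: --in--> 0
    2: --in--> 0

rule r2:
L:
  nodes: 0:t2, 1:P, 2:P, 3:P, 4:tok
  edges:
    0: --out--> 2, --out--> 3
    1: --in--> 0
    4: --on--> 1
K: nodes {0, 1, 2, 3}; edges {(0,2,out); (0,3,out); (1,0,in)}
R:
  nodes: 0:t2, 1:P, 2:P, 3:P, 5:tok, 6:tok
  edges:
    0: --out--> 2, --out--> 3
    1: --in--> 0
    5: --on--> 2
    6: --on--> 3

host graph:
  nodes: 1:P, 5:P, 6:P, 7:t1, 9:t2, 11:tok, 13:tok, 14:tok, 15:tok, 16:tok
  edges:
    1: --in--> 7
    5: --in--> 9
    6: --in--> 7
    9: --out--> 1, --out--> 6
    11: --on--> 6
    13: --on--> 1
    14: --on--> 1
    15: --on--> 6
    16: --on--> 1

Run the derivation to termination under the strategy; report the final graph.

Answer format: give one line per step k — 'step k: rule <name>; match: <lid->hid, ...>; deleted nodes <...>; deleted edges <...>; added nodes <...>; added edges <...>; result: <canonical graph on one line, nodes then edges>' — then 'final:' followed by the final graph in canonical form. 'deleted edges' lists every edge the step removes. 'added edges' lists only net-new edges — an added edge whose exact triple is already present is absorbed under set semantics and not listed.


step 1: rule r1; match: 0->7, 1->1, 2->6, 3->13, 4->11; deleted nodes 11, 13; deleted edges (11,6,on); (13,1,on); added nodes (none); added edges (none); result: nodes: 1:P, 5:P, 6:P, 7:t1, 9:t2, 14:tok, 15:tok, 16:tok edges: (1,7,in); (5,9,in); (6,7,in); (9,1,out); (9,6,out); (14,1,on); (15,6,on); (16,1,on)
step 2: rule r1; match: 0->7, 1->1, 2->6, 3->14, 4->15; deleted nodes 14, 15; deleted edges (14,1,on); (15,6,on); added nodes (none); added edges (none); result: nodes: 1:P, 5:P, 6:P, 7:t1, 9:t2, 16:tok edges: (1,7,in); (5,9,in); (6,7,in); (9,1,out); (9,6,out); (16,1,on)
final:
nodes: 1:P, 5:P, 6:P, 7:t1, 9:t2, 16:tok
edges: (1,7,in); (5,9,in); (6,7,in); (9,1,out); (9,6,out); (16,1,on)


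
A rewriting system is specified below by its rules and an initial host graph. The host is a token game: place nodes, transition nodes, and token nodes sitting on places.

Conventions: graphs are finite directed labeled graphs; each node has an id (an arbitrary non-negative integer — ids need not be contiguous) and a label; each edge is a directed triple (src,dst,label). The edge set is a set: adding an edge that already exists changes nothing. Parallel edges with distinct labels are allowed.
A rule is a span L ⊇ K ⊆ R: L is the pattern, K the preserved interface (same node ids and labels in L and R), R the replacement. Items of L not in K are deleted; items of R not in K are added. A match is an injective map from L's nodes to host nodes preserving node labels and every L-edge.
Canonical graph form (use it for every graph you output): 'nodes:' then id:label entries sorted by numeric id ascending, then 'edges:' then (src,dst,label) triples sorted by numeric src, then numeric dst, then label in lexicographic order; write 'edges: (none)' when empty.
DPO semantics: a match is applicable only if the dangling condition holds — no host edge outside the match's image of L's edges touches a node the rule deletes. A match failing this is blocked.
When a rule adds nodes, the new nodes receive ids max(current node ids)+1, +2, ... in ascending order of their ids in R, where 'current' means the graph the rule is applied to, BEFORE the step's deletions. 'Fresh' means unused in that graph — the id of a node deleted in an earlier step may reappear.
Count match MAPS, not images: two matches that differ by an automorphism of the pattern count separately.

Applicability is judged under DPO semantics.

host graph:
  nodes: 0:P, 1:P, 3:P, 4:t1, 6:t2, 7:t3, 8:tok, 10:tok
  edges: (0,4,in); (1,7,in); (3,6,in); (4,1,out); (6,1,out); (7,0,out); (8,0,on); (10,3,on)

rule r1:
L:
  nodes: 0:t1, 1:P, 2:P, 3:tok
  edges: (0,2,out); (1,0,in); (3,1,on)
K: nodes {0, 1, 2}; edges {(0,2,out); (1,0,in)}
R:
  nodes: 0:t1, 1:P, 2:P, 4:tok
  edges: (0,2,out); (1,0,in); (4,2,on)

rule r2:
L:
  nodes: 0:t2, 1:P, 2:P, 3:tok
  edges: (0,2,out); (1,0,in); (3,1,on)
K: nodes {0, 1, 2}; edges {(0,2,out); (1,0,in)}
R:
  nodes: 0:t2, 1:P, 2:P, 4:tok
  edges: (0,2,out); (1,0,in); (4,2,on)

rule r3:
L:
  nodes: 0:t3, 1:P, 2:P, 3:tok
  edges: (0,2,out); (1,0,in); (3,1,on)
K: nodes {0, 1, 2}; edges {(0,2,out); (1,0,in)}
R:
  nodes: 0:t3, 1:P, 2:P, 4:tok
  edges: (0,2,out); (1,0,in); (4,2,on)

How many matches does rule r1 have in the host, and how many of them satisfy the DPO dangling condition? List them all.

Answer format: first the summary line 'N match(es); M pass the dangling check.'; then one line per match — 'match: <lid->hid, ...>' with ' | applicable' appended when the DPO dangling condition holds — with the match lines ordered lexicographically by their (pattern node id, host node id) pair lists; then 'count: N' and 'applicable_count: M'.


1 match(es); 1 pass the dangling check.
match: 0->4, 1->0, 2->1, 3->8 | applicable
count: 1
applicable_count: 1


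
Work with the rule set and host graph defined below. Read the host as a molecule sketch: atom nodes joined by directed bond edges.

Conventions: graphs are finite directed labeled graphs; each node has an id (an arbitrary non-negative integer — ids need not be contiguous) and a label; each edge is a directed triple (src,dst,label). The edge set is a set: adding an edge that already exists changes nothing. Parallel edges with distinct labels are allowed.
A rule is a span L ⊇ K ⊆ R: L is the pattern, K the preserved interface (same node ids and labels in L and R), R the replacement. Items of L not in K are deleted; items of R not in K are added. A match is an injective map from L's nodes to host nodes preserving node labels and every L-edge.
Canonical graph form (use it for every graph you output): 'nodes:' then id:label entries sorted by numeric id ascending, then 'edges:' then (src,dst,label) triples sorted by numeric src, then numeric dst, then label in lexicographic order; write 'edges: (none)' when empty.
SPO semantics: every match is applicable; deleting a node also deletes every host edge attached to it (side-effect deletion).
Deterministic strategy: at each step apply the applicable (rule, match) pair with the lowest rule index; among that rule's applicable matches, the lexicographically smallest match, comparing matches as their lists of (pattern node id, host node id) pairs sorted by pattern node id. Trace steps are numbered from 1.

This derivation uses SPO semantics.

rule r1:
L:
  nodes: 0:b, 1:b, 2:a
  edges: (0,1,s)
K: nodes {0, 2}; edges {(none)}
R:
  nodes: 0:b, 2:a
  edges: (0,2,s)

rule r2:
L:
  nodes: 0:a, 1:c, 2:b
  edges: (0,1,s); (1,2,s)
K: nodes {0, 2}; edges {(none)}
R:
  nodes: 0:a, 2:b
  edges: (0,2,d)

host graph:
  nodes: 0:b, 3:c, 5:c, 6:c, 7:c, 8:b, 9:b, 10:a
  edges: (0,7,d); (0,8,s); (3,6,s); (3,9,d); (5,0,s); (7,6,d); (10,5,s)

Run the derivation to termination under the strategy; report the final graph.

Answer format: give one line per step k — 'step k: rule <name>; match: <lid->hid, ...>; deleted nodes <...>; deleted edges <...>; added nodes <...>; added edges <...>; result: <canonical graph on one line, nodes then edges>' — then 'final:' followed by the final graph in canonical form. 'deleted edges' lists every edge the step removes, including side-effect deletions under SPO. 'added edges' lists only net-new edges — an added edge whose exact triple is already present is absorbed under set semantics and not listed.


step 1: rule r1; match: 0->0, 1->8, 2->10; deleted nodes 8; deleted edges (0,8,s); added nodes (none); added edges (0,10,s); result: nodes: 0:b, 3:c, 5:c, 6:c, 7:c, 9:b, 10:a edges: (0,7,d); (0,10,s); (3,6,s); (3,9,d); (5,0,s); (7,6,d); (10,5,s)
step 2: rule r2; match: 0->10, 1->5, 2->0; deleted nodes 5; deleted edges (5,0,s); (10,5,s); added nodes (none); added edges (10,0,d); result: nodes: 0:b, 3:c, 6:c, 7:c, 9:b, 10:a edges: (0,7,d); (0,10,s); (3,6,s); (3,9,d); (7,6,d); (10,0,d)
final:
nodes: 0:b, 3:c, 6:c, 7:c, 9:b, 10:a
edges: (0,7,d); (0,10,s); (3,6,s); (3,9,d); (7,6,d); (10,0,d)


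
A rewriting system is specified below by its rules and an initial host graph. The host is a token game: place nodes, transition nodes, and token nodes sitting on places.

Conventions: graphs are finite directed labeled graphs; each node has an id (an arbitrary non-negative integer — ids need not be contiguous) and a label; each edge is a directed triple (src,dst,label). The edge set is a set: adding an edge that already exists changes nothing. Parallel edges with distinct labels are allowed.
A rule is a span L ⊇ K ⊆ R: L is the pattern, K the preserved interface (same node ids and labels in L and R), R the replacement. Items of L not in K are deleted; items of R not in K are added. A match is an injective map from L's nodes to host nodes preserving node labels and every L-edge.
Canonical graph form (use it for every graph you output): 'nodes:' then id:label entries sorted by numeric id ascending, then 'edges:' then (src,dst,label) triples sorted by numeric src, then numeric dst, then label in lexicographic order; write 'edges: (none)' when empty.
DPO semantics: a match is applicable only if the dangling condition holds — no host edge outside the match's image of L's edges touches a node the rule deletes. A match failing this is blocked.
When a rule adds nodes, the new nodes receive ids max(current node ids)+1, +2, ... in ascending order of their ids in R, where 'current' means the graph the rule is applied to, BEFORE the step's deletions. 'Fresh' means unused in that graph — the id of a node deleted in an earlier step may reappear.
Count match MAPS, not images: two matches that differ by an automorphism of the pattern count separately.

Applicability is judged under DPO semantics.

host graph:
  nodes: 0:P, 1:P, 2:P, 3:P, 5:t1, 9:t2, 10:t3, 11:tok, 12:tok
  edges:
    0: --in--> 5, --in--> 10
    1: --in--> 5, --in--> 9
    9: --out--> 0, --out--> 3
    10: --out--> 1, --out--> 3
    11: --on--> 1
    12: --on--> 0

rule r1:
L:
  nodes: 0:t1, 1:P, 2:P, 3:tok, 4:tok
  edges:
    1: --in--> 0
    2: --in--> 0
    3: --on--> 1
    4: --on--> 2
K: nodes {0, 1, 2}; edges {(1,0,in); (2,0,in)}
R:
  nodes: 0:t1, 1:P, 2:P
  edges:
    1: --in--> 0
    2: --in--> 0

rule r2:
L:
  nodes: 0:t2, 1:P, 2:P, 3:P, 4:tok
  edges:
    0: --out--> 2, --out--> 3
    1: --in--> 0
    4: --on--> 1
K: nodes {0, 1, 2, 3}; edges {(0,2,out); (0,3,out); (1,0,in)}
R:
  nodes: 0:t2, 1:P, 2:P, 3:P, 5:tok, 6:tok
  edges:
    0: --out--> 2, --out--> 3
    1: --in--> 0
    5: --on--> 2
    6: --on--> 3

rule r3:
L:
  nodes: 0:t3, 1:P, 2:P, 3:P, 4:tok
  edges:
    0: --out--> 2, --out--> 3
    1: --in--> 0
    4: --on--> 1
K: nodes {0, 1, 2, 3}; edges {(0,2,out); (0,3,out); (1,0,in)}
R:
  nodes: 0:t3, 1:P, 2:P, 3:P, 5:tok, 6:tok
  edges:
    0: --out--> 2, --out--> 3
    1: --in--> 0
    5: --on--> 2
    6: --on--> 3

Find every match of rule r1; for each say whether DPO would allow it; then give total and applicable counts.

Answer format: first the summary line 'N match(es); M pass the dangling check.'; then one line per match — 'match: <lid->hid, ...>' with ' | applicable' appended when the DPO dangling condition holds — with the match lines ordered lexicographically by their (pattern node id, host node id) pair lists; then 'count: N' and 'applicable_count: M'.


2 match(es); 2 pass the dangling check.
match: 0->5, 1->0, 2->1, 3->12, 4->11 | applicable
match: 0->5, 1->1, 2->0, 3->11, 4->12 | applicable
count: 2
applicable_count: 2


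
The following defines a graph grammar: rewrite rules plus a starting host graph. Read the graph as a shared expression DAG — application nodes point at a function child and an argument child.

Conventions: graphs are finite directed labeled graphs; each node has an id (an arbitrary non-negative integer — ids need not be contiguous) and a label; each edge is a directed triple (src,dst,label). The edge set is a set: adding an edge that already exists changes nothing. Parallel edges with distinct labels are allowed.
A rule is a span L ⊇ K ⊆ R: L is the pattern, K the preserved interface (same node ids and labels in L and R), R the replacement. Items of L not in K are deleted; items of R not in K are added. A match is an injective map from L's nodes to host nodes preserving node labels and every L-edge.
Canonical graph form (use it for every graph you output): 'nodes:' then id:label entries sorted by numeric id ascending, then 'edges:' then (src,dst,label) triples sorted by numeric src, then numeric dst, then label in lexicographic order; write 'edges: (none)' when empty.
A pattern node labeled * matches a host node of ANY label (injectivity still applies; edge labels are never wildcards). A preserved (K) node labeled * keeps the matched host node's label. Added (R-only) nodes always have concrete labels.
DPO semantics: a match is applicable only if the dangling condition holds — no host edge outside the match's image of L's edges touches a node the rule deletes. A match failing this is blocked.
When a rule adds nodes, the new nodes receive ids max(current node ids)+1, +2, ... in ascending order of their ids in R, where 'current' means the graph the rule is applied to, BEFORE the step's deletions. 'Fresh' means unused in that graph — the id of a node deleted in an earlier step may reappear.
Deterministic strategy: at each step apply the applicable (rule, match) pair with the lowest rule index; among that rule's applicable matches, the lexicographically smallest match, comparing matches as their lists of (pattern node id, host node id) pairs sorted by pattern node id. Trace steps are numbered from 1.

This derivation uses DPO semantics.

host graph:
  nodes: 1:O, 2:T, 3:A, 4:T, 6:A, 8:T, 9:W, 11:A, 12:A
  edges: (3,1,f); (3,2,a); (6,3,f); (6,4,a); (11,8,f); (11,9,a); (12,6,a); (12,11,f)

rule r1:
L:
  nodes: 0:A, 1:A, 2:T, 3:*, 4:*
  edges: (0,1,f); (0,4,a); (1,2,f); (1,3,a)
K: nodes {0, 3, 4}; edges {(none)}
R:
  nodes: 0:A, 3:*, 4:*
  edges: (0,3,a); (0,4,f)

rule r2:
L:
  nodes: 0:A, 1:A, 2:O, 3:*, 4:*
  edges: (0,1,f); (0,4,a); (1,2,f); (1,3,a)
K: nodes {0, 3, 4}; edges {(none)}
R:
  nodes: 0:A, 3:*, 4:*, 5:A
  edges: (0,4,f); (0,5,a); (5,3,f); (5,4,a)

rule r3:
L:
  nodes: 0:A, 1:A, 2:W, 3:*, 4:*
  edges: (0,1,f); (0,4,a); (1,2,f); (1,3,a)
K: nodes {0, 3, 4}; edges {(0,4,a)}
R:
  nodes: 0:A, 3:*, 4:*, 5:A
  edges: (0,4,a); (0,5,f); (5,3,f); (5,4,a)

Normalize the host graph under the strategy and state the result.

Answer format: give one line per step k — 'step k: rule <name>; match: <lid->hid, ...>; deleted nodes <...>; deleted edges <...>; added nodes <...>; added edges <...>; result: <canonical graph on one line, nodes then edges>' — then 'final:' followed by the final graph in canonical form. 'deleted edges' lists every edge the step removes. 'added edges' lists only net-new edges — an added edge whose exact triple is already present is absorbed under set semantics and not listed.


step 1: rule r1; match: 0->12, 1->11, 2->8, 3->9, 4->6; deleted nodes 8, 11; deleted edges (11,8,f); (11,9,a); (12,6,a); (12,11,f); added nodes (none); added edges (12,6,f); (12,9,a); result: nodes: 1:O, 2:T, 3:A, 4:T, 6:A, 9:W, 12:A edges: (3,1,f); (3,2,a); (6,3,f); (6,4,a); (12,6,f); (12,9,a)
step 2: rule r2; match: 0->6, 1->3, 2->1, 3->2, 4->4; deleted nodes 1, 3; deleted edges (3,1,f); (3,2,a); (6,3,f); (6,4,a); added nodes 13; added edges (6,4,f); (6,13,a); (13,2,f); (13,4,a); result: nodes: 2:T, 4:T, 6:A, 9:W, 12:A, 13:A edges: (6,4,f); (6,13,a); (12,6,f); (12,9,a); (13,2,f); (13,4,a)
final:
nodes: 2:T, 4:T, 6:A, 9:W, 12:A, 13:A
edges: (6,4,f); (6,13,a); (12,6,f); (12,9,a); (13,2,f); (13,4,a)
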